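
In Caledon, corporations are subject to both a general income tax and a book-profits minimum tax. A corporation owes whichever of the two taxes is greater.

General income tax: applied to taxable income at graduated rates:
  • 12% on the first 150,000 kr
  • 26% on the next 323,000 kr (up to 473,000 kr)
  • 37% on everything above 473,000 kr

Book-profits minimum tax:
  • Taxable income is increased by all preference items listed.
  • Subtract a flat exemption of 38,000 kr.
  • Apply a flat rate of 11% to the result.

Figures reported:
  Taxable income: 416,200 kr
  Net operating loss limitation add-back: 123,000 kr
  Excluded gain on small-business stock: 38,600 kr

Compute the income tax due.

87,212 kr

Book-profits minimum tax:
  Adjusted income: 416,200 kr + 123,000 kr + 38,600 kr = 577,800 kr
  Less exemption 38,000 kr → base 539,800 kr
  539,800 kr × 11% = 59,378 kr

General income tax:
  150,000 kr × 12% = 18,000 kr
  266,200 kr × 26% = 69,212 kr
  → 87,212 kr

87,212 kr > 59,378 kr, so the general income tax governs.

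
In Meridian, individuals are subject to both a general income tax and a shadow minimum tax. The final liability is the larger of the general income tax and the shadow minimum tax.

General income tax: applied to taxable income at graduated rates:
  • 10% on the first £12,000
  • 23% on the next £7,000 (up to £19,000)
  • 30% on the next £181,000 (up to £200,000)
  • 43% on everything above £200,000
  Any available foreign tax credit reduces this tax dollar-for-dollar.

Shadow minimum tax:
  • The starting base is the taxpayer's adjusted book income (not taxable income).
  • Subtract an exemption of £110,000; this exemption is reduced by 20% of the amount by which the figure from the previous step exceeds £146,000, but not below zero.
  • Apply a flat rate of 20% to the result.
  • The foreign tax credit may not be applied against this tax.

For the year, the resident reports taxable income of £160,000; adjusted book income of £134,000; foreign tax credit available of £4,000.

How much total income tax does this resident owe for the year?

£41,110

General income tax:
  £12,000 × 10% = £1,200
  £7,000 × 23% = £1,610
  £141,000 × 30% = £42,300
  → £45,110
  Less foreign tax credit £4,000 → £41,110

Shadow minimum tax:
  Base (adjusted book income): £134,000
  Exemption: £134,000 ≤ £146,000, so full £110,000 applies
  Base: £134,000 − £110,000 = £24,000
  £24,000 × 20% = £4,800

£41,110 > £4,800, so the general income tax governs.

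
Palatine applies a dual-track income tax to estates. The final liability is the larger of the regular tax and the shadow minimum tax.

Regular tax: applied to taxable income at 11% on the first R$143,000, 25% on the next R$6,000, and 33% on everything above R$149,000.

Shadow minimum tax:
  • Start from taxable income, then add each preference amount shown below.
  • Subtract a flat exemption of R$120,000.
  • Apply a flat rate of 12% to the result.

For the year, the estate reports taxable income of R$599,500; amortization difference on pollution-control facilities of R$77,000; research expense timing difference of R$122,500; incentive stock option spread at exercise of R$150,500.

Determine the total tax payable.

Shadow minimum tax:
  Adjusted income: R$599,500 + R$77,000 + R$122,500 + R$150,500 = R$949,500
  Less exemption R$120,000 → base R$829,500
  R$829,500 × 12% = R$99,540

Regular tax:
  R$143,000 × 11% = R$15,730
  R$6,000 × 25% = R$1,500
  R$450,500 × 33% = R$148,665
  → R$165,895

R$165,895 > R$99,540, so the regular tax governs.

R$165,895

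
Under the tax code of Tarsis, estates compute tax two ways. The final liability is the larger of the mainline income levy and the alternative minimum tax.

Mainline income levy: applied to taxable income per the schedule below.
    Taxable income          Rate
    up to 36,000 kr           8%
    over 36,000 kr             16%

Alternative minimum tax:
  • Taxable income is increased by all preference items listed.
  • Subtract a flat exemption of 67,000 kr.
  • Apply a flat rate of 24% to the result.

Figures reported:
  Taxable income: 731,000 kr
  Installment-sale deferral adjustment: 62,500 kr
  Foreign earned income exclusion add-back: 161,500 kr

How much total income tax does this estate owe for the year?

213,120 kr

Alternative minimum tax:
  Adjusted income: 731,000 kr + 62,500 kr + 161,500 kr = 955,000 kr
  Less exemption 67,000 kr → base 888,000 kr
  888,000 kr × 24% = 213,120 kr

Mainline income levy:
  36,000 kr × 8% = 2,880 kr
  695,000 kr × 16% = 111,200 kr
  → 114,080 kr

213,120 kr > 114,080 kr, so the alternative minimum tax is the binding amount.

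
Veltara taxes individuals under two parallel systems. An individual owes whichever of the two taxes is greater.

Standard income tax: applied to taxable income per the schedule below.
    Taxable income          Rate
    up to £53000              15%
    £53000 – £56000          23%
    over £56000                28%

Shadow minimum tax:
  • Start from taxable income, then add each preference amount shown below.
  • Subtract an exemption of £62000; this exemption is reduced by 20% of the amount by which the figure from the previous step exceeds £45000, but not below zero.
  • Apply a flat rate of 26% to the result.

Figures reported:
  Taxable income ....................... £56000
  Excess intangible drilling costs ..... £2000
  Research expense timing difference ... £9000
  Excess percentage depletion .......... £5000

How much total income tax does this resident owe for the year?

Standard income tax:
  £53000 × 15% = £7950
  £3000 × 23% = £690
  → £8640

Shadow minimum tax:
  Adjusted income: £56000 + £2000 + £9000 + £5000 = £72000
  Exemption: £62000 − 20% × (£72000 − £45000) = £62000 − £5400 = £56600
  Base: £72000 − £56600 = £15400
  £15400 × 26% = £4004

£8640 > £4004, so the standard income tax governs.

£8640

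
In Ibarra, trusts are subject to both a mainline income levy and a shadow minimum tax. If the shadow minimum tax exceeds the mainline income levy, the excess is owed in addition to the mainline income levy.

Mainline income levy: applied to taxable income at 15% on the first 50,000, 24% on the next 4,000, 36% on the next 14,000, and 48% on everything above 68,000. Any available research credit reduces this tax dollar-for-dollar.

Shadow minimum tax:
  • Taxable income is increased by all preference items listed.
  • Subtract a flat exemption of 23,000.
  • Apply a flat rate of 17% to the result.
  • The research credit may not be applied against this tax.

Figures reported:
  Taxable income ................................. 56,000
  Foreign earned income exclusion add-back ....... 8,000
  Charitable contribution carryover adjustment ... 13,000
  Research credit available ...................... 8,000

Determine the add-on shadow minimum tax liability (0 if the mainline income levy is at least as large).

Mainline income levy:
  50,000 × 15% = 7,500
  4,000 × 24% = 960
  2,000 × 36% = 720
  → 9,180
  Less research credit 8,000 → 1,180

Shadow minimum tax:
  Adjusted income: 56,000 + 8,000 + 13,000 = 77,000
  Less exemption 23,000 → base 54,000
  54,000 × 17% = 9,180

Excess of shadow minimum tax over mainline income levy: 9,180 − 1,180 = 8,000.

8,000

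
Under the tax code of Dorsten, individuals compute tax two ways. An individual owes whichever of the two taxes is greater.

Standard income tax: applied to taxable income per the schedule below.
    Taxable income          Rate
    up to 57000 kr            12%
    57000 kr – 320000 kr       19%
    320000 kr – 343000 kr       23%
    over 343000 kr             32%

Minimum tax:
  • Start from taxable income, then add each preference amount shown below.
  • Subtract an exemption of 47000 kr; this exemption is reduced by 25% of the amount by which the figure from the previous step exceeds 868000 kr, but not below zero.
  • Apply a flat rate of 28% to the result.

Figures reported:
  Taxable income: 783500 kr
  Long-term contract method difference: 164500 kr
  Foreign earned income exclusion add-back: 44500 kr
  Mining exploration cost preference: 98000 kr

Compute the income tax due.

305340 kr

Standard income tax:
  57000 kr × 12% = 6840 kr
  263000 kr × 19% = 49970 kr
  23000 kr × 23% = 5290 kr
  440500 kr × 32% = 140960 kr
  → 203060 kr

Minimum tax:
  Adjusted income: 783500 kr + 164500 kr + 44500 kr + 98000 kr = 1090500 kr
  Exemption: 25% × (1090500 kr − 868000 kr) = 55625 kr ≥ 47000 kr, so the exemption is fully phased out
  Base: 1090500 kr − 0 kr = 1090500 kr
  1090500 kr × 28% = 305340 kr

305340 kr > 203060 kr, so the minimum tax is the binding amount.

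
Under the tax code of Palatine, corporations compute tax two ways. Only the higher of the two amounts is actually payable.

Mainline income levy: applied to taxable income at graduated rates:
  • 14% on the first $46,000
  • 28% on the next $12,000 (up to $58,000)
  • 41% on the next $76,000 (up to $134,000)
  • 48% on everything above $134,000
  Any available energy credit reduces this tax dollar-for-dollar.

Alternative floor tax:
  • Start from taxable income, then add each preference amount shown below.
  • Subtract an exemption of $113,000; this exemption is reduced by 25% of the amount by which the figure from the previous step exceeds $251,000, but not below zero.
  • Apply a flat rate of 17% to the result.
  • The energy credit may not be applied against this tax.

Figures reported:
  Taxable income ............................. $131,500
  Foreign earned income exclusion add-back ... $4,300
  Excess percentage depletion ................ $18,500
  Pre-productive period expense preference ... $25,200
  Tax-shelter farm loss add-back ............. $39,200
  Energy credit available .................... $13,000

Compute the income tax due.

$26,935

Alternative floor tax:
  Adjusted income: $131,500 + $4,300 + $18,500 + $25,200 + $39,200 = $218,700
  Exemption: $218,700 ≤ $251,000, so full $113,000 applies
  Base: $218,700 − $113,000 = $105,700
  $105,700 × 17% = $17,969

Mainline income levy:
  $46,000 × 14% = $6,440
  $12,000 × 28% = $3,360
  $73,500 × 41% = $30,135
  → $39,935
  Less energy credit $13,000 → $26,935

$26,935 > $17,969, so the mainline income levy governs.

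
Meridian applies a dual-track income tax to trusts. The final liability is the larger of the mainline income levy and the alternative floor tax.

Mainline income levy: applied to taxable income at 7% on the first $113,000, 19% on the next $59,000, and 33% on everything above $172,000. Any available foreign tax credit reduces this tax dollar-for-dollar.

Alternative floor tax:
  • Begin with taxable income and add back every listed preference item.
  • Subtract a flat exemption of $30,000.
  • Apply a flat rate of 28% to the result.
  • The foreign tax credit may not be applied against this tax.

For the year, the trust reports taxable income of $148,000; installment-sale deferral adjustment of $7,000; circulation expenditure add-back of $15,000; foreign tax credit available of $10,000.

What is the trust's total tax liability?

$39,200

Alternative floor tax:
  Adjusted income: $148,000 + $7,000 + $15,000 = $170,000
  Less exemption $30,000 → base $140,000
  $140,000 × 28% = $39,200

Mainline income levy:
  $113,000 × 7% = $7,910
  $35,000 × 19% = $6,650
  → $14,560
  Less foreign tax credit $10,000 → $4,560

$39,200 > $4,560, so the alternative floor tax is the binding amount.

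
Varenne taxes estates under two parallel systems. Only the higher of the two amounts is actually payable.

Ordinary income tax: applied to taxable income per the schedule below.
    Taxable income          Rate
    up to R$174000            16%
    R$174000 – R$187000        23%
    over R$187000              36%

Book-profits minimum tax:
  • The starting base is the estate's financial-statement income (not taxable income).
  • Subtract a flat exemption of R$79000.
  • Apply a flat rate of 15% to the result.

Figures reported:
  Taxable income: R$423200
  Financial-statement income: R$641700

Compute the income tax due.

Book-profits minimum tax:
  Base (financial-statement income): R$641700
  Less exemption R$79000 → base R$562700
  R$562700 × 15% = R$84405

Ordinary income tax:
  R$174000 × 16% = R$27840
  R$13000 × 23% = R$2990
  R$236200 × 36% = R$85032
  → R$115862

R$115862 > R$84405, so the ordinary income tax governs.

R$115862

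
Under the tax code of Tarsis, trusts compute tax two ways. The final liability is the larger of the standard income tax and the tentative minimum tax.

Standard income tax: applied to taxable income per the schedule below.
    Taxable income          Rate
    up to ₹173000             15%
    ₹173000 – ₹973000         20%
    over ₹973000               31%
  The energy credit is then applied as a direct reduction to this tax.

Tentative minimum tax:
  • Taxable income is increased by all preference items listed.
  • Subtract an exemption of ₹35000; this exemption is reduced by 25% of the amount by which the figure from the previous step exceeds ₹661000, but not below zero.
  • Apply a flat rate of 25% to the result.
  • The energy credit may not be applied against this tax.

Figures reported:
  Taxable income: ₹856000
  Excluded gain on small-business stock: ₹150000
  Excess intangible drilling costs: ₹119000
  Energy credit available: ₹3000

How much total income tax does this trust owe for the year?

₹281250

Tentative minimum tax:
  Adjusted income: ₹856000 + ₹150000 + ₹119000 = ₹1125000
  Exemption: 25% × (₹1125000 − ₹661000) = ₹116000 ≥ ₹35000, so the exemption is fully phased out
  Base: ₹1125000 − ₹0 = ₹1125000
  ₹1125000 × 25% = ₹281250

Standard income tax:
  ₹173000 × 15% = ₹25950
  ₹683000 × 20% = ₹136600
  → ₹162550
  Less energy credit ₹3000 → ₹159550

₹281250 > ₹159550, so the tentative minimum tax is the binding amount.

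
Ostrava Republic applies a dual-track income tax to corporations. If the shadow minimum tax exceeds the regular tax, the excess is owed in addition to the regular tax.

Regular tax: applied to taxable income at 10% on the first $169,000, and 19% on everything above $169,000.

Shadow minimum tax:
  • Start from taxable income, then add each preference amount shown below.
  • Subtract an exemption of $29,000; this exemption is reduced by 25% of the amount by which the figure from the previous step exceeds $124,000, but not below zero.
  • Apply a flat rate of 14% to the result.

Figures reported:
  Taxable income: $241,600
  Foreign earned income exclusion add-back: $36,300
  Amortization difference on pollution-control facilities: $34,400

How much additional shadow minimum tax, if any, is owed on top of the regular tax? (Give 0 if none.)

$13,028

Shadow minimum tax:
  Adjusted income: $241,600 + $36,300 + $34,400 = $312,300
  Exemption: 25% × ($312,300 − $124,000) = $47,075 ≥ $29,000, so the exemption is fully phased out
  Base: $312,300 − $0 = $312,300
  $312,300 × 14% = $43,722

Regular tax:
  $169,000 × 10% = $16,900
  $72,600 × 19% = $13,794
  → $30,694

Excess of shadow minimum tax over regular tax: $43,722 − $30,694 = $13,028.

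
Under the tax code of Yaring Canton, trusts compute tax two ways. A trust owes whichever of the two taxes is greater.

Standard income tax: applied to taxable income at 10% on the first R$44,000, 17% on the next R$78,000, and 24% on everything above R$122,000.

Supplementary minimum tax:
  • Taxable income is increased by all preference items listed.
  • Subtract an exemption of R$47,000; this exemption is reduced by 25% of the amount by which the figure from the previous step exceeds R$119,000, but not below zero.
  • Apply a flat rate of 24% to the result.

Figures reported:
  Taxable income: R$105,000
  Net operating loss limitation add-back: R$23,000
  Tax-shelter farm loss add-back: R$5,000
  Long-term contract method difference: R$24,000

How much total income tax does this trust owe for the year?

Standard income tax:
  R$44,000 × 10% = R$4,400
  R$61,000 × 17% = R$10,370
  → R$14,770

Supplementary minimum tax:
  Adjusted income: R$105,000 + R$23,000 + R$5,000 + R$24,000 = R$157,000
  Exemption: R$47,000 − 25% × (R$157,000 − R$119,000) = R$47,000 − R$9,500 = R$37,500
  Base: R$157,000 − R$37,500 = R$119,500
  R$119,500 × 24% = R$28,680

R$28,680 > R$14,770, so the supplementary minimum tax is the binding amount.

R$28,680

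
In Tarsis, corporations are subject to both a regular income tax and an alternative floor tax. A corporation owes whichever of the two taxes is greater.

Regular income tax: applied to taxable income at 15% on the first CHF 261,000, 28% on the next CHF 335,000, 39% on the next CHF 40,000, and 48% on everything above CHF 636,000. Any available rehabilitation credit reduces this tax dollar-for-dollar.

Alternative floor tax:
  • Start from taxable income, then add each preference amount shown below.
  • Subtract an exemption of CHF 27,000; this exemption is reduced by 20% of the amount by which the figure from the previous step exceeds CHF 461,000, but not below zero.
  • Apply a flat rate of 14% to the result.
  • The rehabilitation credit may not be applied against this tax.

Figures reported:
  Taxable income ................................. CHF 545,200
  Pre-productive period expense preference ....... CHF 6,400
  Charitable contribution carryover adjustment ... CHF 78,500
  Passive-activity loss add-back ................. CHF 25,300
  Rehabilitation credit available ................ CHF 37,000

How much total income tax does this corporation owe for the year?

Regular income tax:
  CHF 261,000 × 15% = CHF 39,150
  CHF 284,200 × 28% = CHF 79,576
  → CHF 118,726
  Less rehabilitation credit CHF 37,000 → CHF 81,726

Alternative floor tax:
  Adjusted income: CHF 545,200 + CHF 6,400 + CHF 78,500 + CHF 25,300 = CHF 655,400
  Exemption: 20% × (CHF 655,400 − CHF 461,000) = CHF 38,880 ≥ CHF 27,000, so the exemption is fully phased out
  Base: CHF 655,400 − CHF 0 = CHF 655,400
  CHF 655,400 × 14% = CHF 91,756

CHF 91,756 > CHF 81,726, so the alternative floor tax is the binding amount.

CHF 91,756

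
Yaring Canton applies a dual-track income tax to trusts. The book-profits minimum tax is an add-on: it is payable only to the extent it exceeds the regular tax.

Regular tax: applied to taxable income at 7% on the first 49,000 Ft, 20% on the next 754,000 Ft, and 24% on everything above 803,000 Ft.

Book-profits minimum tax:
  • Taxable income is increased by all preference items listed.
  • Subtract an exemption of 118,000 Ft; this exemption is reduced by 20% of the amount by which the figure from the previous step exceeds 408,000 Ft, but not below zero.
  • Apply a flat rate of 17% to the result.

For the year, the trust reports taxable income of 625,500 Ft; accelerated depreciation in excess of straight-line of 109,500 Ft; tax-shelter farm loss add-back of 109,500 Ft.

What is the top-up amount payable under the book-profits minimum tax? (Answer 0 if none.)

19,616 Ft

Regular tax:
  49,000 Ft × 7% = 3,430 Ft
  576,500 Ft × 20% = 115,300 Ft
  → 118,730 Ft

Book-profits minimum tax:
  Adjusted income: 625,500 Ft + 109,500 Ft + 109,500 Ft = 844,500 Ft
  Exemption: 118,000 Ft − 20% × (844,500 Ft − 408,000 Ft) = 118,000 Ft − 87,300 Ft = 30,700 Ft
  Base: 844,500 Ft − 30,700 Ft = 813,800 Ft
  813,800 Ft × 17% = 138,346 Ft

Excess of book-profits minimum tax over regular tax: 138,346 Ft − 118,730 Ft = 19,616 Ft.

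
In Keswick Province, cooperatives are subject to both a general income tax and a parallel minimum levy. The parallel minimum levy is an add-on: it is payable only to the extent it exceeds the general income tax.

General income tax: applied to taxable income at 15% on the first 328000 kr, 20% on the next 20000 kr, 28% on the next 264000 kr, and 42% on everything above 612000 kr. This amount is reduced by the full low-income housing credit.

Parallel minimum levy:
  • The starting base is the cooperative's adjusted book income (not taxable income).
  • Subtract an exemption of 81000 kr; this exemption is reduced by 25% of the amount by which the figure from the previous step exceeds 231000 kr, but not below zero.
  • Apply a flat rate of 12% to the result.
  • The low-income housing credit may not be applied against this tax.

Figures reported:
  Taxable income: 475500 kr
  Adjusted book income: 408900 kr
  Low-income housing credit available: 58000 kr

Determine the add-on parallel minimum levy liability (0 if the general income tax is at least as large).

Parallel minimum levy:
  Base (adjusted book income): 408900 kr
  Exemption: 81000 kr − 25% × (408900 kr − 231000 kr) = 81000 kr − 44475 kr = 36525 kr
  Base: 408900 kr − 36525 kr = 372375 kr
  372375 kr × 12% = 44685 kr

General income tax:
  328000 kr × 15% = 49200 kr
  20000 kr × 20% = 4000 kr
  127500 kr × 28% = 35700 kr
  → 88900 kr
  Less low-income housing credit 58000 kr → 30900 kr

Excess of parallel minimum levy over general income tax: 44685 kr − 30900 kr = 13785 kr.

13785 kr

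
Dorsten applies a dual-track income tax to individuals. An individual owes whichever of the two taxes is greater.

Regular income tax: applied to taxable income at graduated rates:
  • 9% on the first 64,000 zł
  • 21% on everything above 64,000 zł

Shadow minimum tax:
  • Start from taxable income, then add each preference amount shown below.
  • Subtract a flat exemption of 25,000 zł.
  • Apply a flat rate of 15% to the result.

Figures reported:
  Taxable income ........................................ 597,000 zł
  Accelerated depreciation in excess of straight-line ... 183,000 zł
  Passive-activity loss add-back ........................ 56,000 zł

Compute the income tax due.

Shadow minimum tax:
  Adjusted income: 597,000 zł + 183,000 zł + 56,000 zł = 836,000 zł
  Less exemption 25,000 zł → base 811,000 zł
  811,000 zł × 15% = 121,650 zł

Regular income tax:
  64,000 zł × 9% = 5,760 zł
  533,000 zł × 21% = 111,930 zł
  → 117,690 zł

121,650 zł > 117,690 zł, so the shadow minimum tax is the binding amount.

121,650 zł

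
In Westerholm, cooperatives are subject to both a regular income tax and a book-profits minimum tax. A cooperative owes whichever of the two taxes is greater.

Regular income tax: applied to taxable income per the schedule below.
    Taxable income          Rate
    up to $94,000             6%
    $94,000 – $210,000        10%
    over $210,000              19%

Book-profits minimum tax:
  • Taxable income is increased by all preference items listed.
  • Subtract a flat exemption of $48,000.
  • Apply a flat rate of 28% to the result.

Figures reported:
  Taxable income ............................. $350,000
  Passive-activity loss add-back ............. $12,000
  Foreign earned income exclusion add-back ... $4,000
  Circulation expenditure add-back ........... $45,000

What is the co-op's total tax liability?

$101,640

Regular income tax:
  $94,000 × 6% = $5,640
  $116,000 × 10% = $11,600
  $140,000 × 19% = $26,600
  → $43,840

Book-profits minimum tax:
  Adjusted income: $350,000 + $12,000 + $4,000 + $45,000 = $411,000
  Less exemption $48,000 → base $363,000
  $363,000 × 28% = $101,640

$101,640 > $43,840, so the book-profits minimum tax is the binding amount.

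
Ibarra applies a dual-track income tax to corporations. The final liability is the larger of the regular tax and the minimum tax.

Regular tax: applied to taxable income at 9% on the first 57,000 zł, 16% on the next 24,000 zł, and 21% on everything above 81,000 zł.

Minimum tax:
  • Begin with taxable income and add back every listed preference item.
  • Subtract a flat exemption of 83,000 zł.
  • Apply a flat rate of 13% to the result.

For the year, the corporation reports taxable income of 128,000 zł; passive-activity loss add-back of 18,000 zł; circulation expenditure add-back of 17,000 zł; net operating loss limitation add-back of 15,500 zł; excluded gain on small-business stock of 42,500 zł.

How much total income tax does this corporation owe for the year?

18,840 zł

Regular tax:
  57,000 zł × 9% = 5,130 zł
  24,000 zł × 16% = 3,840 zł
  47,000 zł × 21% = 9,870 zł
  → 18,840 zł

Minimum tax:
  Adjusted income: 128,000 zł + 18,000 zł + 17,000 zł + 15,500 zł + 42,500 zł = 221,000 zł
  Less exemption 83,000 zł → base 138,000 zł
  138,000 zł × 13% = 17,940 zł

18,840 zł > 17,940 zł, so the regular tax governs.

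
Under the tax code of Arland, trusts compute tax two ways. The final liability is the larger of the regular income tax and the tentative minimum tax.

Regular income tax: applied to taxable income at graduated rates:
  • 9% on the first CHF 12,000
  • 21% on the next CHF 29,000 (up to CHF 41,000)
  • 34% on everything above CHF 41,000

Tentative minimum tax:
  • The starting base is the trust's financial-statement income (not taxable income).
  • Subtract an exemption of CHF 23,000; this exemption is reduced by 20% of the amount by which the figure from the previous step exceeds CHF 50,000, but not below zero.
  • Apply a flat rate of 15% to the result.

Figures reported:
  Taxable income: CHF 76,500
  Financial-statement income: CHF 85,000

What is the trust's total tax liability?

Tentative minimum tax:
  Base (financial-statement income): CHF 85,000
  Exemption: CHF 23,000 − 20% × (CHF 85,000 − CHF 50,000) = CHF 23,000 − CHF 7,000 = CHF 16,000
  Base: CHF 85,000 − CHF 16,000 = CHF 69,000
  CHF 69,000 × 15% = CHF 10,350

Regular income tax:
  CHF 12,000 × 9% = CHF 1,080
  CHF 29,000 × 21% = CHF 6,090
  CHF 35,500 × 34% = CHF 12,070
  → CHF 19,240

CHF 19,240 > CHF 10,350, so the regular income tax governs.

CHF 19,240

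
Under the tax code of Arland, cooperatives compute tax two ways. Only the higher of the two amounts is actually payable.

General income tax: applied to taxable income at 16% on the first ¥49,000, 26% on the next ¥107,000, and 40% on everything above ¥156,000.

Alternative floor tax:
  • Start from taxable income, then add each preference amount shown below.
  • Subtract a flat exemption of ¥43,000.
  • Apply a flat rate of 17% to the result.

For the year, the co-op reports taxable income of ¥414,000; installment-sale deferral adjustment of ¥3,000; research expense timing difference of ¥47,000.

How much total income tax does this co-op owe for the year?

Alternative floor tax:
  Adjusted income: ¥414,000 + ¥3,000 + ¥47,000 = ¥464,000
  Less exemption ¥43,000 → base ¥421,000
  ¥421,000 × 17% = ¥71,570

General income tax:
  ¥49,000 × 16% = ¥7,840
  ¥107,000 × 26% = ¥27,820
  ¥258,000 × 40% = ¥103,200
  → ¥138,860

¥138,860 > ¥71,570, so the general income tax governs.

¥138,860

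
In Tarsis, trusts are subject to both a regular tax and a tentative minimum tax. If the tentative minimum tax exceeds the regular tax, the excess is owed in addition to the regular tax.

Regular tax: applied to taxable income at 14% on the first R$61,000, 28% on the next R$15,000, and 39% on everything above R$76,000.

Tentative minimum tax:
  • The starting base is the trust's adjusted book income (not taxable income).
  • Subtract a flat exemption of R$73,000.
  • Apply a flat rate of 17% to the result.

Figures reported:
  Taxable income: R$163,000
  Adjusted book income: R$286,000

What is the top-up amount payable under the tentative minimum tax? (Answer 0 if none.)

Regular tax:
  R$61,000 × 14% = R$8,540
  R$15,000 × 28% = R$4,200
  R$87,000 × 39% = R$33,930
  → R$46,670

Tentative minimum tax:
  Base (adjusted book income): R$286,000
  Less exemption R$73,000 → base R$213,000
  R$213,000 × 17% = R$36,210

R$36,210 ≤ R$46,670, so no add-on is due.

R$0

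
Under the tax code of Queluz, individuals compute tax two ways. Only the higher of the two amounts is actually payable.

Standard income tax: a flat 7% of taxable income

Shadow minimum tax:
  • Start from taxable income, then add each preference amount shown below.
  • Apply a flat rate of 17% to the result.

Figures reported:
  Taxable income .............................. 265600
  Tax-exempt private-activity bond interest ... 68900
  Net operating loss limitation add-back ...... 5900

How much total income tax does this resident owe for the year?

Shadow minimum tax:
  Adjusted income: 265600 + 68900 + 5900 = 340400
  340400 × 17% = 57868

Standard income tax:
  265600 × 7% = 18592

57868 > 18592, so the shadow minimum tax is the binding amount.

57868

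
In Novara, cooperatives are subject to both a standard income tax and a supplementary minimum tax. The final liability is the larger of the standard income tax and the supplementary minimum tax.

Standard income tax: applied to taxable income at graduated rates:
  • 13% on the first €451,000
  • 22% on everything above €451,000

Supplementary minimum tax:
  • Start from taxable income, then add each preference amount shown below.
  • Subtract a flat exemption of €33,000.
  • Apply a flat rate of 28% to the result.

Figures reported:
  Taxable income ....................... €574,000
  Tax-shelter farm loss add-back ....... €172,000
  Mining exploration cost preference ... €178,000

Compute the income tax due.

€249,480

Supplementary minimum tax:
  Adjusted income: €574,000 + €172,000 + €178,000 = €924,000
  Less exemption €33,000 → base €891,000
  €891,000 × 28% = €249,480

Standard income tax:
  €451,000 × 13% = €58,630
  €123,000 × 22% = €27,060
  → €85,690

€249,480 > €85,690, so the supplementary minimum tax is the binding amount.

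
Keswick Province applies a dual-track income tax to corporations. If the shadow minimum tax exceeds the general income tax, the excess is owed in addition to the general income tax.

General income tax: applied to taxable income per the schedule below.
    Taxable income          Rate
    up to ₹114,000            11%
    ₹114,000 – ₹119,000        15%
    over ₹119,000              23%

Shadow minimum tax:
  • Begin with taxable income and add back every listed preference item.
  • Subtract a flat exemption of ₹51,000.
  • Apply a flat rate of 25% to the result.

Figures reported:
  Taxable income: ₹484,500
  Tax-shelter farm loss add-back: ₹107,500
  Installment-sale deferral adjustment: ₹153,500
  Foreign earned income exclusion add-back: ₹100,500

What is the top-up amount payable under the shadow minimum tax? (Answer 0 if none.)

Shadow minimum tax:
  Adjusted income: ₹484,500 + ₹107,500 + ₹153,500 + ₹100,500 = ₹846,000
  Less exemption ₹51,000 → base ₹795,000
  ₹795,000 × 25% = ₹198,750

General income tax:
  ₹114,000 × 11% = ₹12,540
  ₹5,000 × 15% = ₹750
  ₹365,500 × 23% = ₹84,065
  → ₹97,355

Excess of shadow minimum tax over general income tax: ₹198,750 − ₹97,355 = ₹101,395.

₹101,395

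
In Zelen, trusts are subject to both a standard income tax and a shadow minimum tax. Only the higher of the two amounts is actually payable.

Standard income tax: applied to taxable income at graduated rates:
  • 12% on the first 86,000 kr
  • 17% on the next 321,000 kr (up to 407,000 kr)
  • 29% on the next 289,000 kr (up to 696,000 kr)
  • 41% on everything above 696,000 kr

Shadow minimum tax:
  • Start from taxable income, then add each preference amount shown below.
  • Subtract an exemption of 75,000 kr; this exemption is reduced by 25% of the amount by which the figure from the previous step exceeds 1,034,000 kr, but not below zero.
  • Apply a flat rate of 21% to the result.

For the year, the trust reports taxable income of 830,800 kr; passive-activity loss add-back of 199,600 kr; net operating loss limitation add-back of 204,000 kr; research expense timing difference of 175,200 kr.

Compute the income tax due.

296,016 kr

Shadow minimum tax:
  Adjusted income: 830,800 kr + 199,600 kr + 204,000 kr + 175,200 kr = 1,409,600 kr
  Exemption: 25% × (1,409,600 kr − 1,034,000 kr) = 93,900 kr ≥ 75,000 kr, so the exemption is fully phased out
  Base: 1,409,600 kr − 0 kr = 1,409,600 kr
  1,409,600 kr × 21% = 296,016 kr

Standard income tax:
  86,000 kr × 12% = 10,320 kr
  321,000 kr × 17% = 54,570 kr
  289,000 kr × 29% = 83,810 kr
  134,800 kr × 41% = 55,268 kr
  → 203,968 kr

296,016 kr > 203,968 kr, so the shadow minimum tax is the binding amount.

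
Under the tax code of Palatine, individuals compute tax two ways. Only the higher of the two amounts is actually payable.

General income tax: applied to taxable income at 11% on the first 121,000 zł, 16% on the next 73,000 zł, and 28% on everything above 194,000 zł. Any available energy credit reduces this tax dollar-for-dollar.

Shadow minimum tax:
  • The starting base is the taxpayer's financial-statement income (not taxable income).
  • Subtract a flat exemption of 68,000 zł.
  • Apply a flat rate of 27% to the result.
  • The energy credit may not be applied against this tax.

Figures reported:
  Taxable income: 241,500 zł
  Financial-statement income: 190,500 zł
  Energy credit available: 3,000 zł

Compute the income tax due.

Shadow minimum tax:
  Base (financial-statement income): 190,500 zł
  Less exemption 68,000 zł → base 122,500 zł
  122,500 zł × 27% = 33,075 zł

General income tax:
  121,000 zł × 11% = 13,310 zł
  73,000 zł × 16% = 11,680 zł
  47,500 zł × 28% = 13,300 zł
  → 38,290 zł
  Less energy credit 3,000 zł → 35,290 zł

35,290 zł > 33,075 zł, so the general income tax governs.

35,290 zł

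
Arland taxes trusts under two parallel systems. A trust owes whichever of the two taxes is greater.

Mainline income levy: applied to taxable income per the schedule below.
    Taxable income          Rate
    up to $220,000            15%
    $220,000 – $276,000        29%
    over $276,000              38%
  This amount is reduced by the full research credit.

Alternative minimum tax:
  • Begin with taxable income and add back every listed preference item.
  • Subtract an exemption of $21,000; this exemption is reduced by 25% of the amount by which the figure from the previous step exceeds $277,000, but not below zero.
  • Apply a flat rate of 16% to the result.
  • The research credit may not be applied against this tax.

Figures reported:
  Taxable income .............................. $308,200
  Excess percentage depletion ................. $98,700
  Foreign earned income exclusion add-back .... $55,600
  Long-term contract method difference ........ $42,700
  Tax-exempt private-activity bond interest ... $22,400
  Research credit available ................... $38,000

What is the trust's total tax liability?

Mainline income levy:
  $220,000 × 15% = $33,000
  $56,000 × 29% = $16,240
  $32,200 × 38% = $12,236
  → $61,476
  Less research credit $38,000 → $23,476

Alternative minimum tax:
  Adjusted income: $308,200 + $98,700 + $55,600 + $42,700 + $22,400 = $527,600
  Exemption: 25% × ($527,600 − $277,000) = $62,650 ≥ $21,000, so the exemption is fully phased out
  Base: $527,600 − $0 = $527,600
  $527,600 × 16% = $84,416

$84,416 > $23,476, so the alternative minimum tax is the binding amount.

$84,416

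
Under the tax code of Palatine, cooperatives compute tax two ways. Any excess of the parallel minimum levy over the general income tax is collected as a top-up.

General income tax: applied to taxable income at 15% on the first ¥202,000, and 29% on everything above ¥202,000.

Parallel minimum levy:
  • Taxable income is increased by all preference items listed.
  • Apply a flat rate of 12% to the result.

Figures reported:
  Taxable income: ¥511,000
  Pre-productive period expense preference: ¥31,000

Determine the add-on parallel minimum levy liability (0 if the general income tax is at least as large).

General income tax:
  ¥202,000 × 15% = ¥30,300
  ¥309,000 × 29% = ¥89,610
  → ¥119,910

Parallel minimum levy:
  Adjusted income: ¥511,000 + ¥31,000 = ¥542,000
  ¥542,000 × 12% = ¥65,040

¥65,040 ≤ ¥119,910, so no add-on is due.

¥0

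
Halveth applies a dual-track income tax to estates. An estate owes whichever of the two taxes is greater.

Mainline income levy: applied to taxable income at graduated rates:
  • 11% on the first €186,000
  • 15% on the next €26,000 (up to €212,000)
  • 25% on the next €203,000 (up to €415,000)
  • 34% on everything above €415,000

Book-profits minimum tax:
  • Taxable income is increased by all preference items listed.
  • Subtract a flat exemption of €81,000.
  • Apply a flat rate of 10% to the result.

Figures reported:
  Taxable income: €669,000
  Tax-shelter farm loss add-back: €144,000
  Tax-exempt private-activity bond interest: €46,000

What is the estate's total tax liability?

€161,470

Book-profits minimum tax:
  Adjusted income: €669,000 + €144,000 + €46,000 = €859,000
  Less exemption €81,000 → base €778,000
  €778,000 × 10% = €77,800

Mainline income levy:
  €186,000 × 11% = €20,460
  €26,000 × 15% = €3,900
  €203,000 × 25% = €50,750
  €254,000 × 34% = €86,360
  → €161,470

€161,470 > €77,800, so the mainline income levy governs.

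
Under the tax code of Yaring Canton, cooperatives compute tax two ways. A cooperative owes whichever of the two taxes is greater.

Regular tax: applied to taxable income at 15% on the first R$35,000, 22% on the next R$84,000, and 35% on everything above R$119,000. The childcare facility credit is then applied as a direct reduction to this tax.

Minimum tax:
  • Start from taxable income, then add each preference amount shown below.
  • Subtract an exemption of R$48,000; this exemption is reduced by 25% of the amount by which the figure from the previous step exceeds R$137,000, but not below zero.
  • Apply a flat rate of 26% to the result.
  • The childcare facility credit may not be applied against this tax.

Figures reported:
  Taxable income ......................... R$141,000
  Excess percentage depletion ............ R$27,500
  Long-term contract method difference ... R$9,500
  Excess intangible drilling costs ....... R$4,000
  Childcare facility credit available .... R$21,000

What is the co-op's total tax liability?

Regular tax:
  R$35,000 × 15% = R$5,250
  R$84,000 × 22% = R$18,480
  R$22,000 × 35% = R$7,700
  → R$31,430
  Less childcare facility credit R$21,000 → R$10,430

Minimum tax:
  Adjusted income: R$141,000 + R$27,500 + R$9,500 + R$4,000 = R$182,000
  Exemption: R$48,000 − 25% × (R$182,000 − R$137,000) = R$48,000 − R$11,250 = R$36,750
  Base: R$182,000 − R$36,750 = R$145,250
  R$145,250 × 26% = R$37,765

R$37,765 > R$10,430, so the minimum tax is the binding amount.

R$37,765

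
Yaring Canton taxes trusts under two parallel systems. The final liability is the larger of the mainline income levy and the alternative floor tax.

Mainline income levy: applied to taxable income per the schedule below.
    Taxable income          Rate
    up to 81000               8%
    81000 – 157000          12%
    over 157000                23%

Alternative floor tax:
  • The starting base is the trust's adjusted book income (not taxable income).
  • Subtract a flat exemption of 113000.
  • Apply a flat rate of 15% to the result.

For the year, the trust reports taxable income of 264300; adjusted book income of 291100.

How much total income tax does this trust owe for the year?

Mainline income levy:
  81000 × 8% = 6480
  76000 × 12% = 9120
  107300 × 23% = 24679
  → 40279

Alternative floor tax:
  Base (adjusted book income): 291100
  Less exemption 113000 → base 178100
  178100 × 15% = 26715

40279 > 26715, so the mainline income levy governs.

40279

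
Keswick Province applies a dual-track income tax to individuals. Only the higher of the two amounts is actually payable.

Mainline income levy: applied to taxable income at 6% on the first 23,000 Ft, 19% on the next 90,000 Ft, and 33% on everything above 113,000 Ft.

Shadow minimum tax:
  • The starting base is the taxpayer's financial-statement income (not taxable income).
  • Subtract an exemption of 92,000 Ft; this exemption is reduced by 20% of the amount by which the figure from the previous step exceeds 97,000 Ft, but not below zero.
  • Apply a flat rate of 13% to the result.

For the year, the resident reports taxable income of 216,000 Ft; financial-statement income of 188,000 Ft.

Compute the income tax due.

Shadow minimum tax:
  Base (financial-statement income): 188,000 Ft
  Exemption: 92,000 Ft − 20% × (188,000 Ft − 97,000 Ft) = 92,000 Ft − 18,200 Ft = 73,800 Ft
  Base: 188,000 Ft − 73,800 Ft = 114,200 Ft
  114,200 Ft × 13% = 14,846 Ft

Mainline income levy:
  23,000 Ft × 6% = 1,380 Ft
  90,000 Ft × 19% = 17,100 Ft
  103,000 Ft × 33% = 33,990 Ft
  → 52,470 Ft

52,470 Ft > 14,846 Ft, so the mainline income levy governs.

52,470 Ft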